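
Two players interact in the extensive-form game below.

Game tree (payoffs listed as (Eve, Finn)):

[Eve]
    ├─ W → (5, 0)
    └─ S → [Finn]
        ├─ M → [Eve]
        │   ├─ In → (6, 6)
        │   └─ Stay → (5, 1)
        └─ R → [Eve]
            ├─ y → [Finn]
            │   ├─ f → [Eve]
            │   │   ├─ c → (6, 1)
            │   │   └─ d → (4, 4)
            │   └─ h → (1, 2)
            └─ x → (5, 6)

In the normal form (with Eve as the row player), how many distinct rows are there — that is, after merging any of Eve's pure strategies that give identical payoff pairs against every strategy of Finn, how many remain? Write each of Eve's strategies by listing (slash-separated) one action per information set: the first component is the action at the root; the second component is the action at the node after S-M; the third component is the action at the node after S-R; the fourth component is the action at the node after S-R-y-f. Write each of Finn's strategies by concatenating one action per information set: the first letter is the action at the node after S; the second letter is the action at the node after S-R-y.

7

Eve has 16 pure strategies: W/In/y/c, W/In/y/d, W/In/x/c, W/In/x/d, W/Stay/y/c, W/Stay/y/d, W/Stay/x/c, W/Stay/x/d, S/In/y/c, S/In/y/d, S/In/x/c, S/In/x/d, S/Stay/y/c, S/Stay/y/d, S/Stay/x/c, S/Stay/x/d. Columns: Mf, Mh, Rf, Rh.
{W/In/y/c, W/In/y/d, W/In/x/c, W/In/x/d, W/Stay/y/c, W/Stay/y/d, W/Stay/x/c, W/Stay/x/d} → row (5,0) (5,0) (5,0) (5,0)
{S/In/y/c} → row (6,6) (6,6) (6,1) (1,2)
{S/In/y/d} → row (6,6) (6,6) (4,4) (1,2)
{S/In/x/c, S/In/x/d} → row (6,6) (6,6) (5,6) (5,6)
{S/Stay/y/c} → row (5,1) (5,1) (6,1) (1,2)
{S/Stay/y/d} → row (5,1) (5,1) (4,4) (1,2)
{S/Stay/x/c, S/Stay/x/d} → row (5,1) (5,1) (5,6) (5,6)
That's 7 distinct rows out of 16 strategies.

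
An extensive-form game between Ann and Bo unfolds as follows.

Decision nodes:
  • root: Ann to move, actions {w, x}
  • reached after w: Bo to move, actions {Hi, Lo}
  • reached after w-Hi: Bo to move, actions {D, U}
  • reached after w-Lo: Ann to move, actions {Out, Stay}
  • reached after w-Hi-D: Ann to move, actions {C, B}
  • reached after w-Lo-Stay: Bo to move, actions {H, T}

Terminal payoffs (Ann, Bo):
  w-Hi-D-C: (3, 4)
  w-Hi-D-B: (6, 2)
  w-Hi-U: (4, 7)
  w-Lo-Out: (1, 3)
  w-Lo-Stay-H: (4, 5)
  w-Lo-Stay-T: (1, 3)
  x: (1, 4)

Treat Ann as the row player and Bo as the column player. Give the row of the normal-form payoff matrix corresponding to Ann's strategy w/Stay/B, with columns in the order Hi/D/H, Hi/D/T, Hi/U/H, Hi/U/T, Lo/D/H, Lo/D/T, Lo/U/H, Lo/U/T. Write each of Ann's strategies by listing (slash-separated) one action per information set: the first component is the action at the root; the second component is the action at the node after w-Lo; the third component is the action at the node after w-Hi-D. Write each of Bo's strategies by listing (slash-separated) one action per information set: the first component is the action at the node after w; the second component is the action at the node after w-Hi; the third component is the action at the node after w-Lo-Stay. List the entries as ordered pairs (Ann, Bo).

vs Hi/D/H: Ann plays w → Bo plays Hi at [w] → Bo plays D at [w-Hi] → Ann plays B at [w-Hi-D] → (6, 2)
vs Hi/D/T: Ann plays w → Bo plays Hi at [w] → Bo plays D at [w-Hi] → Ann plays B at [w-Hi-D] → (6, 2)
vs Hi/U/H: Ann plays w → Bo plays Hi at [w] → Bo plays U at [w-Hi] → (4, 7)
vs Hi/U/T: Ann plays w → Bo plays Hi at [w] → Bo plays U at [w-Hi] → (4, 7)
vs Lo/D/H: Ann plays w → Bo plays Lo at [w] → Ann plays Stay at [w-Lo] → Bo plays H at [w-Lo-Stay] → (4, 5)
vs Lo/D/T: Ann plays w → Bo plays Lo at [w] → Ann plays Stay at [w-Lo] → Bo plays T at [w-Lo-Stay] → (1, 3)
vs Lo/U/H: Ann plays w → Bo plays Lo at [w] → Ann plays Stay at [w-Lo] → Bo plays H at [w-Lo-Stay] → (4, 5)
vs Lo/U/T: Ann plays w → Bo plays Lo at [w] → Ann plays Stay at [w-Lo] → Bo plays T at [w-Lo-Stay] → (1, 3)

(6,2) (6,2) (4,7) (4,7) (4,5) (1,3) (4,5) (1,3)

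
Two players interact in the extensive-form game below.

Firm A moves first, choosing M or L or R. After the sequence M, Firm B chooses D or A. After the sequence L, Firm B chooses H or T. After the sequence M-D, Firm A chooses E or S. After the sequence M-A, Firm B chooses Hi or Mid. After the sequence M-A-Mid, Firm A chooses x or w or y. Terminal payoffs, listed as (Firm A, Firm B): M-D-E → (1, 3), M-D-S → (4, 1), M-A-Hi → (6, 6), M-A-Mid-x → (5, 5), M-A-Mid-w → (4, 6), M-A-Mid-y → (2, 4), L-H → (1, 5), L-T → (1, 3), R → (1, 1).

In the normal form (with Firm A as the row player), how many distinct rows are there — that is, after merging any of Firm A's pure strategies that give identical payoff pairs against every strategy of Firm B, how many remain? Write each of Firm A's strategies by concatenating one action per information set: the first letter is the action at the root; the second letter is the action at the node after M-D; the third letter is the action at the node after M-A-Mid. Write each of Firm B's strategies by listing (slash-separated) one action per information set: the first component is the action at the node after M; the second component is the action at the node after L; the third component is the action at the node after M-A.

8

Firm A has 18 pure strategies: MEx, MEw, MEy, MSx, MSw, MSy, LEx, LEw, LEy, LSx, LSw, LSy, REx, REw, REy, RSx, RSw, RSy. Columns: D/H/Hi, D/H/Mid, D/T/Hi, D/T/Mid, A/H/Hi, A/H/Mid, A/T/Hi, A/T/Mid.
{MEx} → row (1,3) (1,3) (1,3) (1,3) (6,6) (5,5) (6,6) (5,5)
{MEw} → row (1,3) (1,3) (1,3) (1,3) (6,6) (4,6) (6,6) (4,6)
{MEy} → row (1,3) (1,3) (1,3) (1,3) (6,6) (2,4) (6,6) (2,4)
{MSx} → row (4,1) (4,1) (4,1) (4,1) (6,6) (5,5) (6,6) (5,5)
{MSw} → row (4,1) (4,1) (4,1) (4,1) (6,6) (4,6) (6,6) (4,6)
{MSy} → row (4,1) (4,1) (4,1) (4,1) (6,6) (2,4) (6,6) (2,4)
{LEx, LEw, LEy, LSx, LSw, LSy} → row (1,5) (1,5) (1,3) (1,3) (1,5) (1,5) (1,3) (1,3)
{REx, REw, REy, RSx, RSw, RSy} → row (1,1) (1,1) (1,1) (1,1) (1,1) (1,1) (1,1) (1,1)
That's 8 distinct rows out of 18 strategies.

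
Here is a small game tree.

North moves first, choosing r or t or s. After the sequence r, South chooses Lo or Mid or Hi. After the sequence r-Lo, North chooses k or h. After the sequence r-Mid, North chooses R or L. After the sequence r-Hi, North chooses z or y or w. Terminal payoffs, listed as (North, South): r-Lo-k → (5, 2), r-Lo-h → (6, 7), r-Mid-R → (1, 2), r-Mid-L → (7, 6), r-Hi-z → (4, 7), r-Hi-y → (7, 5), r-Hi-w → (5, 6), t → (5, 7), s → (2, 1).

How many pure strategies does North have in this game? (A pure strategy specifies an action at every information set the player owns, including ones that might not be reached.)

36

North owns the root with actions {r, t, s} — three choices.
North owns the node after r-Lo with actions {k, h} — two choices.
North owns the node after r-Mid with actions {R, L} — two choices.
North owns the node after r-Hi with actions {z, y, w} — three choices.
A pure strategy fixes one action at each information set independently, so the count is the product 3 × 2 × 2 × 3 = 36.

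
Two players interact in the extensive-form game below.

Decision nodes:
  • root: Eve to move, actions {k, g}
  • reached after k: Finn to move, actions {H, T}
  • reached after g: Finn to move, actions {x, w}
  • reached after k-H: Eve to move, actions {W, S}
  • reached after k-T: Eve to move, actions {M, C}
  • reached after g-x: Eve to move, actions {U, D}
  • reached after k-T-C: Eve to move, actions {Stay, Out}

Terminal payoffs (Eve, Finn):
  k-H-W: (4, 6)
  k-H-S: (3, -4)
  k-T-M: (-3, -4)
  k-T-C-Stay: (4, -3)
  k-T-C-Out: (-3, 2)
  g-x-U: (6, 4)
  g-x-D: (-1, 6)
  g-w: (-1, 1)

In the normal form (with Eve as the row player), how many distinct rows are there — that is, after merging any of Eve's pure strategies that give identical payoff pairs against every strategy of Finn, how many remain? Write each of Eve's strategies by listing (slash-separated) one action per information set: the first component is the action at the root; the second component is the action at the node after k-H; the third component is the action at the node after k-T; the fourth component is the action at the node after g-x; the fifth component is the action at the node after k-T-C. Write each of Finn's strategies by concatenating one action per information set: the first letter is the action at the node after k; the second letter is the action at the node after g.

8

Eve has 32 pure strategies: k/W/M/U/Stay, k/W/M/U/Out, k/W/M/D/Stay, k/W/M/D/Out, k/W/C/U/Stay, k/W/C/U/Out, k/W/C/D/Stay, k/W/C/D/Out, k/S/M/U/Stay, k/S/M/U/Out, k/S/M/D/Stay, k/S/M/D/Out, k/S/C/U/Stay, k/S/C/U/Out, k/S/C/D/Stay, k/S/C/D/Out, g/W/M/U/Stay, g/W/M/U/Out, g/W/M/D/Stay, g/W/M/D/Out, g/W/C/U/Stay, g/W/C/U/Out, g/W/C/D/Stay, g/W/C/D/Out, g/S/M/U/Stay, g/S/M/U/Out, g/S/M/D/Stay, g/S/M/D/Out, g/S/C/U/Stay, g/S/C/U/Out, g/S/C/D/Stay, g/S/C/D/Out. Columns: Hx, Hw, Tx, Tw.
{k/W/M/U/Stay, k/W/M/U/Out, k/W/M/D/Stay, k/W/M/D/Out} → row (4,6) (4,6) (-3,-4) (-3,-4)
{k/W/C/U/Stay, k/W/C/D/Stay} → row (4,6) (4,6) (4,-3) (4,-3)
{k/W/C/U/Out, k/W/C/D/Out} → row (4,6) (4,6) (-3,2) (-3,2)
{k/S/M/U/Stay, k/S/M/U/Out, k/S/M/D/Stay, k/S/M/D/Out} → row (3,-4) (3,-4) (-3,-4) (-3,-4)
{k/S/C/U/Stay, k/S/C/D/Stay} → row (3,-4) (3,-4) (4,-3) (4,-3)
{k/S/C/U/Out, k/S/C/D/Out} → row (3,-4) (3,-4) (-3,2) (-3,2)
{g/W/M/U/Stay, g/W/M/U/Out, g/W/C/U/Stay, g/W/C/U/Out, g/S/M/U/Stay, g/S/M/U/Out, g/S/C/U/Stay, g/S/C/U/Out} → row (6,4) (-1,1) (6,4) (-1,1)
{g/W/M/D/Stay, g/W/M/D/Out, g/W/C/D/Stay, g/W/C/D/Out, g/S/M/D/Stay, g/S/M/D/Out, g/S/C/D/Stay, g/S/C/D/Out} → row (-1,6) (-1,1) (-1,6) (-1,1)
That's 8 distinct rows out of 32 strategies.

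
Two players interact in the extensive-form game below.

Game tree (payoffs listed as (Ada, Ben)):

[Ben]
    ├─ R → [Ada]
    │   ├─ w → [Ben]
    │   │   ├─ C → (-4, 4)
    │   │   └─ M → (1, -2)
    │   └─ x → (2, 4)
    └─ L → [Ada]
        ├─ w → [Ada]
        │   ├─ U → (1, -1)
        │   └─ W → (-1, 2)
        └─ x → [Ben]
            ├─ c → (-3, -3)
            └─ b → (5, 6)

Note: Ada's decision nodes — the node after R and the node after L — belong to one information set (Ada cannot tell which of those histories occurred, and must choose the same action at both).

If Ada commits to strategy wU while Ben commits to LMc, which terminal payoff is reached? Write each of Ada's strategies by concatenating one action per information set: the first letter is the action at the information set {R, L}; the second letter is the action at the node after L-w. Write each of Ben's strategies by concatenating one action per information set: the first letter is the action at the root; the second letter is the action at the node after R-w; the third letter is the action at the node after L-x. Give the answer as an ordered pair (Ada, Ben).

Trace the play path from the root:
  Ben plays L
  Ada plays w at [L]
  Ada plays U at [L-w]
→ terminal payoff (1, -1).
(Ben's choice at the node after R-w is never reached on this path, so it doesn't affect the outcome.)

(1, -1)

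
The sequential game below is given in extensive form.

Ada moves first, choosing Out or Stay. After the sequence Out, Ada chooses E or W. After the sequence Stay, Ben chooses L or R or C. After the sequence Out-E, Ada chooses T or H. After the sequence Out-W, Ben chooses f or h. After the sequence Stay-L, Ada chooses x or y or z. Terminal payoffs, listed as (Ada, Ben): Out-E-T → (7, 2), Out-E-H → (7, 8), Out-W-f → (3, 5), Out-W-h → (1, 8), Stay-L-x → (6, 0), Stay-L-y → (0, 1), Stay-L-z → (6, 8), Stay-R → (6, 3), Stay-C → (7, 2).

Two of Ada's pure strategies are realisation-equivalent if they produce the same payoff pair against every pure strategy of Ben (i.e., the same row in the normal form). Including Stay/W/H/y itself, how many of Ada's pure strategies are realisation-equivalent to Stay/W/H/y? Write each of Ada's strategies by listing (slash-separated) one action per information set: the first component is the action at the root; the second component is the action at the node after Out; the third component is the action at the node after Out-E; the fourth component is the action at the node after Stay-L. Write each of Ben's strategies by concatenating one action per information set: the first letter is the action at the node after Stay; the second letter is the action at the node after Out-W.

Row for Stay/W/H/y (columns Lf, Lh, Rf, Rh, Cf, Ch): (0,1) (0,1) (6,3) (6,3) (7,2) (7,2).
Under Stay/W/H/y, Ada's choice at the node after Out and at the node after Out-E can never be reached regardless of what Ben does, so varying those choices leaves every outcome unchanged.
Holding the reachable choices fixed and varying the unreachable ones freely already gives 2 × 2 = 4 equivalent strategies.
No other strategy reproduces this row, so those 4 are the full class: Stay/E/T/y, Stay/E/H/y, Stay/W/T/y, Stay/W/H/y.

4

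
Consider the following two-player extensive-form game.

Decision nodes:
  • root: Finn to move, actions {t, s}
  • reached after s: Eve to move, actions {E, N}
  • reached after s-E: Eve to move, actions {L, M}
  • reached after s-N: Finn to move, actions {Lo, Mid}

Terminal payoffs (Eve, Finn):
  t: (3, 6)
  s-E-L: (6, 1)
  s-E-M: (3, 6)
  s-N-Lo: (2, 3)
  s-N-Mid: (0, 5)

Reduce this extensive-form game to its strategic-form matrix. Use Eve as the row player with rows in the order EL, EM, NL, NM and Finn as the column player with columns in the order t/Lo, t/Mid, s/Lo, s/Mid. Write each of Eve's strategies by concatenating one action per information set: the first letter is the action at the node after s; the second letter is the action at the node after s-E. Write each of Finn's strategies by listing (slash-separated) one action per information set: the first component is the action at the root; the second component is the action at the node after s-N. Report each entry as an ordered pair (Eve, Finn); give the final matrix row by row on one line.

Row EL: t/Lo→(3,6), t/Mid→(3,6), s/Lo→(6,1), s/Mid→(6,1)
Row EM: t/Lo→(3,6), t/Mid→(3,6), s/Lo→(3,6), s/Mid→(3,6)
Row NL: t/Lo→(3,6), t/Mid→(3,6), s/Lo→(2,3), s/Mid→(0,5)
Row NM: t/Lo→(3,6), t/Mid→(3,6), s/Lo→(2,3), s/Mid→(0,5)

EL: (3,6) (3,6) (6,1) (6,1) | EM: (3,6) (3,6) (3,6) (3,6) | NL: (3,6) (3,6) (2,3) (0,5) | NM: (3,6) (3,6) (2,3) (0,5)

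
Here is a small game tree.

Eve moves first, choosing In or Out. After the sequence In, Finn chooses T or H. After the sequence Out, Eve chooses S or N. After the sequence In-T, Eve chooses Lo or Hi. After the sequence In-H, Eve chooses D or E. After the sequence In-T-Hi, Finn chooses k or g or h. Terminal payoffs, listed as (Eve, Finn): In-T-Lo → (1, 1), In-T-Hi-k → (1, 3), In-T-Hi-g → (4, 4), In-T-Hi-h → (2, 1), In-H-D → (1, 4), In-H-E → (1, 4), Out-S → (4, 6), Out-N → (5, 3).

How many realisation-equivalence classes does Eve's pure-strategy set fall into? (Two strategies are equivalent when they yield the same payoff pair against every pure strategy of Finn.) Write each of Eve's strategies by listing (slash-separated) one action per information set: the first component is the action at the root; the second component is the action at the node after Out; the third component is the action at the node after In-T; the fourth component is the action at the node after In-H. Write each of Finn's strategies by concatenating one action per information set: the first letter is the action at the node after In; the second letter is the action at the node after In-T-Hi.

4

Eve has 16 pure strategies: In/S/Lo/D, In/S/Lo/E, In/S/Hi/D, In/S/Hi/E, In/N/Lo/D, In/N/Lo/E, In/N/Hi/D, In/N/Hi/E, Out/S/Lo/D, Out/S/Lo/E, Out/S/Hi/D, Out/S/Hi/E, Out/N/Lo/D, Out/N/Lo/E, Out/N/Hi/D, Out/N/Hi/E. Columns: Tk, Tg, Th, Hk, Hg, Hh.
{In/S/Lo/D, In/S/Lo/E, In/N/Lo/D, In/N/Lo/E} → row (1,1) (1,1) (1,1) (1,4) (1,4) (1,4)
{In/S/Hi/D, In/S/Hi/E, In/N/Hi/D, In/N/Hi/E} → row (1,3) (4,4) (2,1) (1,4) (1,4) (1,4)
{Out/S/Lo/D, Out/S/Lo/E, Out/S/Hi/D, Out/S/Hi/E} → row (4,6) (4,6) (4,6) (4,6) (4,6) (4,6)
{Out/N/Lo/D, Out/N/Lo/E, Out/N/Hi/D, Out/N/Hi/E} → row (5,3) (5,3) (5,3) (5,3) (5,3) (5,3)
That's 4 distinct rows out of 16 strategies.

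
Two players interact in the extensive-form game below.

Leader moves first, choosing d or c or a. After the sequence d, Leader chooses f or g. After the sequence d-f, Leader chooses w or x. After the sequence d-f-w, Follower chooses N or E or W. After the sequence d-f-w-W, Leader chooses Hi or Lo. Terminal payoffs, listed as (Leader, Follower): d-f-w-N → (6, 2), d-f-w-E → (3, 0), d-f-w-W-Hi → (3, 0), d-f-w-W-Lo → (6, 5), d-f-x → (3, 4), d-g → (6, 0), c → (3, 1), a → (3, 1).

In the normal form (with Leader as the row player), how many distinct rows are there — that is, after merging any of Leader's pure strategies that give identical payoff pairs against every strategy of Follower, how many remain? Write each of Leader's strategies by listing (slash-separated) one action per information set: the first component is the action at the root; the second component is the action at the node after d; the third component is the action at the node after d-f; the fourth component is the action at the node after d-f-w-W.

Leader has 24 pure strategies: d/f/w/Hi, d/f/w/Lo, d/f/x/Hi, d/f/x/Lo, d/g/w/Hi, d/g/w/Lo, d/g/x/Hi, d/g/x/Lo, c/f/w/Hi, c/f/w/Lo, c/f/x/Hi, c/f/x/Lo, c/g/w/Hi, c/g/w/Lo, c/g/x/Hi, c/g/x/Lo, a/f/w/Hi, a/f/w/Lo, a/f/x/Hi, a/f/x/Lo, a/g/w/Hi, a/g/w/Lo, a/g/x/Hi, a/g/x/Lo. Columns: N, E, W.
{d/f/w/Hi} → row (6,2) (3,0) (3,0)
{d/f/w/Lo} → row (6,2) (3,0) (6,5)
{d/f/x/Hi, d/f/x/Lo} → row (3,4) (3,4) (3,4)
{d/g/w/Hi, d/g/w/Lo, d/g/x/Hi, d/g/x/Lo} → row (6,0) (6,0) (6,0)
{c/f/w/Hi, c/f/w/Lo, c/f/x/Hi, c/f/x/Lo, c/g/w/Hi, c/g/w/Lo, c/g/x/Hi, c/g/x/Lo, a/f/w/Hi, a/f/w/Lo, a/f/x/Hi, a/f/x/Lo, a/g/w/Hi, a/g/w/Lo, a/g/x/Hi, a/g/x/Lo} → row (3,1) (3,1) (3,1)
That's 5 distinct rows out of 24 strategies.

5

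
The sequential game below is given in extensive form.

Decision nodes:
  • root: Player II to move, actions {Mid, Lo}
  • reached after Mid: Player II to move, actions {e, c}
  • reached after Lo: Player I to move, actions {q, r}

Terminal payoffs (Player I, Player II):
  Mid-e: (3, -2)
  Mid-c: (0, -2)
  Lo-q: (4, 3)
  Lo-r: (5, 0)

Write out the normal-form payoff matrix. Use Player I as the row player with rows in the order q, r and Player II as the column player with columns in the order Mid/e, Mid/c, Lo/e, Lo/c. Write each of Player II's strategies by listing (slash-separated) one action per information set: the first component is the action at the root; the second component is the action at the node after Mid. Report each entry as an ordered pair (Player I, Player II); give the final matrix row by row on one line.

        Mid/e    Mid/c     Lo/e     Lo/c
   q   (3,-2)   (0,-2)    (4,3)    (4,3)
   r   (3,-2)   (0,-2)    (5,0)    (5,0)

q: (3,-2) (0,-2) (4,3) (4,3) | r: (3,-2) (0,-2) (5,0) (5,0)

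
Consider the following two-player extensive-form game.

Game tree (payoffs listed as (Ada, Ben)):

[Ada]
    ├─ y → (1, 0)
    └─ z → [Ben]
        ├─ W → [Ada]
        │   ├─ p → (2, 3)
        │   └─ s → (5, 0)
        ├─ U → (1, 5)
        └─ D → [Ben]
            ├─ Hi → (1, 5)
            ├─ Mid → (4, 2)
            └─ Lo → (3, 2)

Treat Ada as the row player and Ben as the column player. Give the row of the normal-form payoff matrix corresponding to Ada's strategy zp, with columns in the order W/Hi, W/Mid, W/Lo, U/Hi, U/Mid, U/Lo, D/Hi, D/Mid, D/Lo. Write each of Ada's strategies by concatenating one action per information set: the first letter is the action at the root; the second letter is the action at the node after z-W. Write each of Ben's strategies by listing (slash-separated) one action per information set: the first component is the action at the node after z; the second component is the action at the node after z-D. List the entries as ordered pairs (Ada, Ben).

vs W/Hi: Ada plays z → Ben plays W at [z] → Ada plays p at [z-W] → (2, 3)
vs W/Mid: Ada plays z → Ben plays W at [z] → Ada plays p at [z-W] → (2, 3)
vs W/Lo: Ada plays z → Ben plays W at [z] → Ada plays p at [z-W] → (2, 3)
vs U/Hi: Ada plays z → Ben plays U at [z] → (1, 5)
vs U/Mid: Ada plays z → Ben plays U at [z] → (1, 5)
vs U/Lo: Ada plays z → Ben plays U at [z] → (1, 5)
vs D/Hi: Ada plays z → Ben plays D at [z] → Ben plays Hi at [z-D] → (1, 5)
vs D/Mid: Ada plays z → Ben plays D at [z] → Ben plays Mid at [z-D] → (4, 2)
vs D/Lo: Ada plays z → Ben plays D at [z] → Ben plays Lo at [z-D] → (3, 2)

(2,3) (2,3) (2,3) (1,5) (1,5) (1,5) (1,5) (4,2) (3,2)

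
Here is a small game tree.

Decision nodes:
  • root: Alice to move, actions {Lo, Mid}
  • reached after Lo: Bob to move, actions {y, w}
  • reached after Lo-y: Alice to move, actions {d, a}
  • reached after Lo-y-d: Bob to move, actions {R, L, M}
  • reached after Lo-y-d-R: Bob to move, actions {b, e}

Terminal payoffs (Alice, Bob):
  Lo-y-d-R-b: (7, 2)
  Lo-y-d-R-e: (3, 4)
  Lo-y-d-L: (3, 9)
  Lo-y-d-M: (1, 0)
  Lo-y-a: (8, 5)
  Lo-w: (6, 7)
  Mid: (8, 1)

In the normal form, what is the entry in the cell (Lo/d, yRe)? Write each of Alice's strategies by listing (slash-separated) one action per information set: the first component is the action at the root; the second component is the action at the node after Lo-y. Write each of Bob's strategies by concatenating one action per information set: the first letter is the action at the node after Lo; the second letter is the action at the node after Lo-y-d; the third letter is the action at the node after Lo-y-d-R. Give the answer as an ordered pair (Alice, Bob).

Trace the play path from the root:
  Alice plays Lo
  Bob plays y at [Lo]
  Alice plays d at [Lo-y]
  Bob plays R at [Lo-y-d]
  Bob plays e at [Lo-y-d-R]
→ terminal payoff (3, 4).

(3, 4)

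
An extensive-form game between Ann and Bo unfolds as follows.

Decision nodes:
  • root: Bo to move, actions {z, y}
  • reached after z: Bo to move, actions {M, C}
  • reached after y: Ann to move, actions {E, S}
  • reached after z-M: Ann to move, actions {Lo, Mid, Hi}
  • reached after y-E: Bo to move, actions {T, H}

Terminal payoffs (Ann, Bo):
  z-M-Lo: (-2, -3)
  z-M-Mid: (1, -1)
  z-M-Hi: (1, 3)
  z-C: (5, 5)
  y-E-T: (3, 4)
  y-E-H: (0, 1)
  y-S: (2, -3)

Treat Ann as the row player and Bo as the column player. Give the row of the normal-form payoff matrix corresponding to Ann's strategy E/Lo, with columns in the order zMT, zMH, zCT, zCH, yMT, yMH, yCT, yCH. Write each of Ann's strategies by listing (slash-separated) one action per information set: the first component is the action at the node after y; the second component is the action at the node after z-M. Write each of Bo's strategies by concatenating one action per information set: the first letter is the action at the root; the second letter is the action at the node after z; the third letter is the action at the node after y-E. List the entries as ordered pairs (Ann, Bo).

(-2,-3) (-2,-3) (5,5) (5,5) (3,4) (0,1) (3,4) (0,1)

vs zMT: Bo plays z → Bo plays M at [z] → Ann plays Lo at [z-M] → (-2, -3)
vs zMH: Bo plays z → Bo plays M at [z] → Ann plays Lo at [z-M] → (-2, -3)
vs zCT: Bo plays z → Bo plays C at [z] → (5, 5)
vs zCH: Bo plays z → Bo plays C at [z] → (5, 5)
vs yMT: Bo plays y → Ann plays E at [y] → Bo plays T at [y-E] → (3, 4)
vs yMH: Bo plays y → Ann plays E at [y] → Bo plays H at [y-E] → (0, 1)
vs yCT: Bo plays y → Ann plays E at [y] → Bo plays T at [y-E] → (3, 4)
vs yCH: Bo plays y → Ann plays E at [y] → Bo plays H at [y-E] → (0, 1)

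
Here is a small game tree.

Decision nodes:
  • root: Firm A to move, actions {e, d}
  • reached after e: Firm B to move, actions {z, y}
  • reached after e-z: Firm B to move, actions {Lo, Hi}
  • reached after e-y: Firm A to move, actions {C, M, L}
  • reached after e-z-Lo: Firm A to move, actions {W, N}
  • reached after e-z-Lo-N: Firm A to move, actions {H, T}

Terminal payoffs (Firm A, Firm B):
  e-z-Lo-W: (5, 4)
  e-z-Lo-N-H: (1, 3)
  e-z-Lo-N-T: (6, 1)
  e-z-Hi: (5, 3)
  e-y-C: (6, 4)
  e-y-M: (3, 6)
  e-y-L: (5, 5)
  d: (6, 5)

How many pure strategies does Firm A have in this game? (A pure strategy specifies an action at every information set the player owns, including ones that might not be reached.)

Firm A owns the root with actions {e, d} — two choices.
Firm A owns the node after e-y with actions {C, M, L} — three choices.
Firm A owns the node after e-z-Lo with actions {W, N} — two choices.
Firm A owns the node after e-z-Lo-N with actions {H, T} — two choices.
A pure strategy fixes one action at each information set independently, so the count is the product 2 × 3 × 2 × 2 = 24.

24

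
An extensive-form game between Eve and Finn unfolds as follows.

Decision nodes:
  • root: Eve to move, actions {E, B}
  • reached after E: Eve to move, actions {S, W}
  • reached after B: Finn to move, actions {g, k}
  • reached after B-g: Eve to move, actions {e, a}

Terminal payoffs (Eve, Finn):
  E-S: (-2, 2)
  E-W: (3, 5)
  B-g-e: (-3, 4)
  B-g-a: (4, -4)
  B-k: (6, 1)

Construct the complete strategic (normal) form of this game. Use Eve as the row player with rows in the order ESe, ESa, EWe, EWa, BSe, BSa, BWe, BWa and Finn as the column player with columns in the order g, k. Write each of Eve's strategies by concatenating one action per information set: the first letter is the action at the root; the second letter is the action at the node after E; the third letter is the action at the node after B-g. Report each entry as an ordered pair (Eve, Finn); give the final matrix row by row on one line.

            g        k
 ESe   (-2,2)   (-2,2)
 ESa   (-2,2)   (-2,2)
 EWe    (3,5)    (3,5)
 EWa    (3,5)    (3,5)
 BSe   (-3,4)    (6,1)
 BSa   (4,-4)    (6,1)
 BWe   (-3,4)    (6,1)
 BWa   (4,-4)    (6,1)

ESe: (-2,2) (-2,2) | ESa: (-2,2) (-2,2) | EWe: (3,5) (3,5) | EWa: (3,5) (3,5) | BSe: (-3,4) (6,1) | BSa: (4,-4) (6,1) | BWe: (-3,4) (6,1) | BWa: (4,-4) (6,1)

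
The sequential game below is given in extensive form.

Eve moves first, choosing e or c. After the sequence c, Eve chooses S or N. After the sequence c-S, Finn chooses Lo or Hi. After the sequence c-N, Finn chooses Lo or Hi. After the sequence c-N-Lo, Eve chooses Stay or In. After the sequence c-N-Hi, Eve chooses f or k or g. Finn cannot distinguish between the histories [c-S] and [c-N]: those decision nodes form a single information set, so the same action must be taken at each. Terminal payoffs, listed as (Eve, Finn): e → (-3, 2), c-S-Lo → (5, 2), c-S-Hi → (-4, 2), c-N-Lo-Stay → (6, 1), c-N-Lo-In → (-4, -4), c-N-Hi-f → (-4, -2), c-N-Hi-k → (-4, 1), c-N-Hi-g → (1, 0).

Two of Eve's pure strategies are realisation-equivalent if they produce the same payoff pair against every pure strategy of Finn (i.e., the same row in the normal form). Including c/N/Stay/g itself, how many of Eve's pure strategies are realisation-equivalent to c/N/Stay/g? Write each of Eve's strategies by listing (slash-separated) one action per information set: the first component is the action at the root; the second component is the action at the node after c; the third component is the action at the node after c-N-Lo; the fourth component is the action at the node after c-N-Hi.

Row for c/N/Stay/g (columns Lo, Hi): (6,1) (1,0).
Every one of Eve's information sets is on the play path for some reply by Finn when Eve follows c/N/Stay/g.
Changing the action at any of them therefore changes at least one column, so only c/N/Stay/g itself gives this row.

1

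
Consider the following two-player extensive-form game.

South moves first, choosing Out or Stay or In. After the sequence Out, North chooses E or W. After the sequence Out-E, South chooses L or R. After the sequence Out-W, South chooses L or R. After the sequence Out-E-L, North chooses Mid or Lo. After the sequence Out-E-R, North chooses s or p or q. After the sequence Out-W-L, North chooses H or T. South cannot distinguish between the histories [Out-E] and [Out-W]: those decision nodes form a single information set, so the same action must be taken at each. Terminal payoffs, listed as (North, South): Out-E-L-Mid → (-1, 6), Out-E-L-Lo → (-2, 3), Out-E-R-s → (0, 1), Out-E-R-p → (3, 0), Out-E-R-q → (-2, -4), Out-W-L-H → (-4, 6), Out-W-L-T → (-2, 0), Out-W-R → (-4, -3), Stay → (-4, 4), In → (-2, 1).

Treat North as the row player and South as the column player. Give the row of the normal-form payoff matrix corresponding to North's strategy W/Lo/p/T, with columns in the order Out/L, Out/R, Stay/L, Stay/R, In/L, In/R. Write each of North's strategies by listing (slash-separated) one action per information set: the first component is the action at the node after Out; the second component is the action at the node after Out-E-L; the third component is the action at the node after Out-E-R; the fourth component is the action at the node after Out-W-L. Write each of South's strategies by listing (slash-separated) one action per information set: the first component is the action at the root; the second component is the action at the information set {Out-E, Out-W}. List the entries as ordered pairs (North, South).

vs Out/L: South plays Out → North plays W at [Out] → South plays L at [Out-W] → North plays T at [Out-W-L] → (-2, 0)
vs Out/R: South plays Out → North plays W at [Out] → South plays R at [Out-W] → (-4, -3)
vs Stay/L: South plays Stay → (-4, 4)
vs Stay/R: South plays Stay → (-4, 4)
vs In/L: South plays In → (-2, 1)
vs In/R: South plays In → (-2, 1)

(-2,0) (-4,-3) (-4,4) (-4,4) (-2,1) (-2,1)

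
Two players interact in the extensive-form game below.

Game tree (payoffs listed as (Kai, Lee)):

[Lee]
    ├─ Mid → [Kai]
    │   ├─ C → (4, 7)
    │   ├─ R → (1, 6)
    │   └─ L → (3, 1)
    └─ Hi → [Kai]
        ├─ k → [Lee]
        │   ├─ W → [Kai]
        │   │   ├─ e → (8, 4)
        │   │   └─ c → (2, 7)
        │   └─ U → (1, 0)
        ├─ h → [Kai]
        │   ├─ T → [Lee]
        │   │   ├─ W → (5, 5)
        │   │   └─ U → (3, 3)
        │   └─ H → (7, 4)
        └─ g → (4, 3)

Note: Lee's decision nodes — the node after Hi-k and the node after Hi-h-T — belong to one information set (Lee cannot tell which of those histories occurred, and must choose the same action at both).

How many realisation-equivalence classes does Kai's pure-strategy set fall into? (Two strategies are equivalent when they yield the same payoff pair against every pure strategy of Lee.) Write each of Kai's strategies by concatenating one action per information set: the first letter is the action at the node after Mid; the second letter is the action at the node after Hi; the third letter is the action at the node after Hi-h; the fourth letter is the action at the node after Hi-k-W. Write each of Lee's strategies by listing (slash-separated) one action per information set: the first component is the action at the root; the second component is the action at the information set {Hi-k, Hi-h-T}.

15

Kai has 36 pure strategies: CkTe, CkTc, CkHe, CkHc, ChTe, ChTc, ChHe, ChHc, CgTe, CgTc, CgHe, CgHc, RkTe, RkTc, RkHe, RkHc, RhTe, RhTc, RhHe, RhHc, RgTe, RgTc, RgHe, RgHc, LkTe, LkTc, LkHe, LkHc, LhTe, LhTc, LhHe, LhHc, LgTe, LgTc, LgHe, LgHc. Columns: Mid/W, Mid/U, Hi/W, Hi/U.
{CkTe, CkHe} → row (4,7) (4,7) (8,4) (1,0)
{CkTc, CkHc} → row (4,7) (4,7) (2,7) (1,0)
{ChTe, ChTc} → row (4,7) (4,7) (5,5) (3,3)
{ChHe, ChHc} → row (4,7) (4,7) (7,4) (7,4)
{CgTe, CgTc, CgHe, CgHc} → row (4,7) (4,7) (4,3) (4,3)
{RkTe, RkHe} → row (1,6) (1,6) (8,4) (1,0)
{RkTc, RkHc} → row (1,6) (1,6) (2,7) (1,0)
{RhTe, RhTc} → row (1,6) (1,6) (5,5) (3,3)
{RhHe, RhHc} → row (1,6) (1,6) (7,4) (7,4)
{RgTe, RgTc, RgHe, RgHc} → row (1,6) (1,6) (4,3) (4,3)
{LkTe, LkHe} → row (3,1) (3,1) (8,4) (1,0)
{LkTc, LkHc} → row (3,1) (3,1) (2,7) (1,0)
{LhTe, LhTc} → row (3,1) (3,1) (5,5) (3,3)
{LhHe, LhHc} → row (3,1) (3,1) (7,4) (7,4)
{LgTe, LgTc, LgHe, LgHc} → row (3,1) (3,1) (4,3) (4,3)
That's 15 distinct rows out of 36 strategies.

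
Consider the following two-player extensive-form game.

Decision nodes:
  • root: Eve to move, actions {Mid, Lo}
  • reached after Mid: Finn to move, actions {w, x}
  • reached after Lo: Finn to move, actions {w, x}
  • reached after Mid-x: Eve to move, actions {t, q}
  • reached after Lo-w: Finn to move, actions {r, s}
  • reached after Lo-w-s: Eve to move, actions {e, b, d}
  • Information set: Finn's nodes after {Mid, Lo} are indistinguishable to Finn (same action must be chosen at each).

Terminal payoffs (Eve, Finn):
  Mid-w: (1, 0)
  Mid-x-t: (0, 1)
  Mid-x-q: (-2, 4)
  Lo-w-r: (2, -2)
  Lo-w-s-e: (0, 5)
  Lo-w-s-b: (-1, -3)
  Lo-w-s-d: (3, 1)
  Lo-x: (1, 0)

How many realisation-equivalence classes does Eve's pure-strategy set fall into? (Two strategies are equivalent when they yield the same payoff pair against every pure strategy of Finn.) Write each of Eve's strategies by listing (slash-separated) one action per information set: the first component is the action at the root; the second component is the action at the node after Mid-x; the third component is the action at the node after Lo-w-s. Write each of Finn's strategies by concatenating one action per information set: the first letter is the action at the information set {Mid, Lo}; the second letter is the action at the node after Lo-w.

Eve has 12 pure strategies: Mid/t/e, Mid/t/b, Mid/t/d, Mid/q/e, Mid/q/b, Mid/q/d, Lo/t/e, Lo/t/b, Lo/t/d, Lo/q/e, Lo/q/b, Lo/q/d. Columns: wr, ws, xr, xs.
{Mid/t/e, Mid/t/b, Mid/t/d} → row (1,0) (1,0) (0,1) (0,1)
{Mid/q/e, Mid/q/b, Mid/q/d} → row (1,0) (1,0) (-2,4) (-2,4)
{Lo/t/e, Lo/q/e} → row (2,-2) (0,5) (1,0) (1,0)
{Lo/t/b, Lo/q/b} → row (2,-2) (-1,-3) (1,0) (1,0)
{Lo/t/d, Lo/q/d} → row (2,-2) (3,1) (1,0) (1,0)
That's 5 distinct rows out of 12 strategies.

5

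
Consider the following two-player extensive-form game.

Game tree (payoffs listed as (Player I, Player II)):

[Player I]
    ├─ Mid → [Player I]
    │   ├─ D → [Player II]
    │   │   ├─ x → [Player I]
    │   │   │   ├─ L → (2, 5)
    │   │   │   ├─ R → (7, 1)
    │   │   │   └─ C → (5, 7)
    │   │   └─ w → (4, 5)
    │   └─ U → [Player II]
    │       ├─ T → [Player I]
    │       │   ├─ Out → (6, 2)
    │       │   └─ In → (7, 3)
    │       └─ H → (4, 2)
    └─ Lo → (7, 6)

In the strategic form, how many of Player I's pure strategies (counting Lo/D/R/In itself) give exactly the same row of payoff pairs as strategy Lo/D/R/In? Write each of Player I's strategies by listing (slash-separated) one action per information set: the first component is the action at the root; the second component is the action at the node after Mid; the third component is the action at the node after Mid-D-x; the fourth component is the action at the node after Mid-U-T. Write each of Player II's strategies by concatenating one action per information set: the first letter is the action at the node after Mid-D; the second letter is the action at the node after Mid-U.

12

Row for Lo/D/R/In (columns xT, xH, wT, wH): (7,6) (7,6) (7,6) (7,6).
Under Lo/D/R/In, Player I's choice at the node after Mid and at the node after Mid-D-x and at the node after Mid-U-T can never be reached regardless of what Player II does, so varying those choices leaves every outcome unchanged.
Holding the reachable choices fixed and varying the unreachable ones freely already gives 2 × 3 × 2 = 12 equivalent strategies.
No other strategy reproduces this row, so those 12 are the full class: Lo/D/L/Out, Lo/D/L/In, Lo/D/R/Out, Lo/D/R/In, Lo/D/C/Out, Lo/D/C/In, Lo/U/L/Out, Lo/U/L/In, Lo/U/R/Out, Lo/U/R/In, Lo/U/C/Out, Lo/U/C/In.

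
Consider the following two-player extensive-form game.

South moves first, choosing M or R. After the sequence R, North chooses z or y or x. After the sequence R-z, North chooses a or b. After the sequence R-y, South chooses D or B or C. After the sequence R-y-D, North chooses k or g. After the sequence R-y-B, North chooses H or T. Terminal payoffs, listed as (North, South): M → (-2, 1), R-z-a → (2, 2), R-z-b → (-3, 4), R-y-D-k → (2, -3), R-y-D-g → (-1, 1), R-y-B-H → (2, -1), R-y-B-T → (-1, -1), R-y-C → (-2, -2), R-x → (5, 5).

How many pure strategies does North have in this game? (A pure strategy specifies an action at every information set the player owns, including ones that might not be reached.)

North owns the node after R with actions {z, y, x} — three choices.
North owns the node after R-z with actions {a, b} — two choices.
North owns the node after R-y-D with actions {k, g} — two choices.
North owns the node after R-y-B with actions {H, T} — two choices.
A pure strategy fixes one action at each information set independently, so the count is the product 3 × 2 × 2 × 2 = 24.

24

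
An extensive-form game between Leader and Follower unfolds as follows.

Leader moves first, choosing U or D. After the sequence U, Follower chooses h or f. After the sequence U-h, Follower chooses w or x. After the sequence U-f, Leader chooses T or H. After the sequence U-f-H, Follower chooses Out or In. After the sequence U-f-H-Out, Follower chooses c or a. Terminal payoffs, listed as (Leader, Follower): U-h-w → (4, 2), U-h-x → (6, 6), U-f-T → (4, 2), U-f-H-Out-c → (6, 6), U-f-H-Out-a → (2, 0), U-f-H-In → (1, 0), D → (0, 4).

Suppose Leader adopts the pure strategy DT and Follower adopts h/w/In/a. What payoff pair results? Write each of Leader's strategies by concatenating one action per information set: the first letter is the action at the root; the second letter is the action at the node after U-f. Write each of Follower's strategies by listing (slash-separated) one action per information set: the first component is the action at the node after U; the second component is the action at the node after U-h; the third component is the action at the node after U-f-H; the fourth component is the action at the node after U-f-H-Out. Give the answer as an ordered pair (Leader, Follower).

Trace the play path from the root:
  Leader plays D
→ terminal payoff (0, 4).
(Leader's choice at the node after U-f is never reached on this path, so it doesn't affect the outcome.)

(0, 4)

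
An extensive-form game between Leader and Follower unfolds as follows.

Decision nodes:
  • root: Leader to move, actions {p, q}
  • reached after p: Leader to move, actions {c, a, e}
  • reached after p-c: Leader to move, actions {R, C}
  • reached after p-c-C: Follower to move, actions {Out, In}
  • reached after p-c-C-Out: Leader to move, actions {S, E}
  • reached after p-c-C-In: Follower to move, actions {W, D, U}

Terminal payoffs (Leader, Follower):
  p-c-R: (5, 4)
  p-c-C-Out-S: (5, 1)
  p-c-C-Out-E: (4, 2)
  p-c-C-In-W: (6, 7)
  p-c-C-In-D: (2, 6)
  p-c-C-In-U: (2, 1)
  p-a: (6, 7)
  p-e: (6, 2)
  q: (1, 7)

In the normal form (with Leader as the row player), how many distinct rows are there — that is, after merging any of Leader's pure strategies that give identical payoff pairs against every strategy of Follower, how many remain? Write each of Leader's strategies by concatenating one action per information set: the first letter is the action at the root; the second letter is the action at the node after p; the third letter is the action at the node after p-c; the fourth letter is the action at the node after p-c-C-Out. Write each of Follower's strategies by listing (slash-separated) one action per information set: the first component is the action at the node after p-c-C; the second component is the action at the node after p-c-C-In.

Leader has 24 pure strategies: pcRS, pcRE, pcCS, pcCE, paRS, paRE, paCS, paCE, peRS, peRE, peCS, peCE, qcRS, qcRE, qcCS, qcCE, qaRS, qaRE, qaCS, qaCE, qeRS, qeRE, qeCS, qeCE. Columns: Out/W, Out/D, Out/U, In/W, In/D, In/U.
{pcRS, pcRE} → row (5,4) (5,4) (5,4) (5,4) (5,4) (5,4)
{pcCS} → row (5,1) (5,1) (5,1) (6,7) (2,6) (2,1)
{pcCE} → row (4,2) (4,2) (4,2) (6,7) (2,6) (2,1)
{paRS, paRE, paCS, paCE} → row (6,7) (6,7) (6,7) (6,7) (6,7) (6,7)
{peRS, peRE, peCS, peCE} → row (6,2) (6,2) (6,2) (6,2) (6,2) (6,2)
{qcRS, qcRE, qcCS, qcCE, qaRS, qaRE, qaCS, qaCE, qeRS, qeRE, qeCS, qeCE} → row (1,7) (1,7) (1,7) (1,7) (1,7) (1,7)
That's 6 distinct rows out of 24 strategies.

6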